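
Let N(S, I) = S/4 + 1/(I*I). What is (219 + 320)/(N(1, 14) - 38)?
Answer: -52822/3699 ≈ -14.280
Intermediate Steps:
N(S, I) = I⁻² + S/4 (N(S, I) = S*(¼) + I⁻² = S/4 + I⁻² = I⁻² + S/4)
(219 + 320)/(N(1, 14) - 38) = (219 + 320)/((14⁻² + (¼)*1) - 38) = 539/((1/196 + ¼) - 38) = 539/(25/98 - 38) = 539/(-3699/98) = 539*(-98/3699) = -52822/3699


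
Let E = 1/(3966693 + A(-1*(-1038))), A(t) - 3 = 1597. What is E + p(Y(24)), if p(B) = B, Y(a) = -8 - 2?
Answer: -39682929/3968293 ≈ -10.000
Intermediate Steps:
A(t) = 1600 (A(t) = 3 + 1597 = 1600)
E = 1/3968293 (E = 1/(3966693 + 1600) = 1/3968293 ≈ 2.5200e-7)
Y(a) = -10
E + p(Y(24)) = 1/3968293 - 10 = -39682929/3968293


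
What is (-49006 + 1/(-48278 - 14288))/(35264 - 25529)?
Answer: -3066109397/609080010 ≈ -5.0340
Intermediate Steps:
(-49006 + 1/(-48278 - 14288))/(35264 - 25529) = (-49006 + 1/(-62566))/9735 = (-49006 - 1/62566)*(1/9735) = -3066109397/62566*1/9735 = -3066109397/609080010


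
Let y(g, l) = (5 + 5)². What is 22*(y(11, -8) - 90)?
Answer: 220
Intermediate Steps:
y(g, l) = 100 (y(g, l) = 10² = 100)
22*(y(11, -8) - 90) = 22*(100 - 90) = 22*10 = 220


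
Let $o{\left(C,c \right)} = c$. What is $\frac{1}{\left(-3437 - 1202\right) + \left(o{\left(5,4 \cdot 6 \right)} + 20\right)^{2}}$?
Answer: $- \frac{1}{2703} \approx -0.00036996$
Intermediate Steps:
$\frac{1}{\left(-3437 - 1202\right) + \left(o{\left(5,4 \cdot 6 \right)} + 20\right)^{2}} = \frac{1}{\left(-3437 - 1202\right) + \left(4 \cdot 6 + 20\right)^{2}} = \frac{1}{\left(-3437 - 1202\right) + \left(24 + 20\right)^{2}} = \frac{1}{-4639 + 44^{2}} = \frac{1}{-4639 + 1936} = \frac{1}{-2703} = - \frac{1}{2703}$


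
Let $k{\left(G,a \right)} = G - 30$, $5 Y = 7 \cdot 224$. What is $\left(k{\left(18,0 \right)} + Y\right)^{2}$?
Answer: $\frac{2274064}{25} \approx 90963.0$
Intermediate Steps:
$Y = \frac{1568}{5}$ ($Y = \frac{7 \cdot 224}{5} = \frac{1}{5} \cdot 1568 = \frac{1568}{5} \approx 313.6$)
$k{\left(G,a \right)} = -30 + G$
$\left(k{\left(18,0 \right)} + Y\right)^{2} = \left(\left(-30 + 18\right) + \frac{1568}{5}\right)^{2} = \left(-12 + \frac{1568}{5}\right)^{2} = \left(\frac{1508}{5}\right)^{2} = \frac{2274064}{25}$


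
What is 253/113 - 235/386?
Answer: 71103/43618 ≈ 1.6301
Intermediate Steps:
253/113 - 235/386 = 71103/43618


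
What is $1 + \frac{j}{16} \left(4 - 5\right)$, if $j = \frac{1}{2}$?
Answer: $\frac{31}{32} \approx 0.96875$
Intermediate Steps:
$j = \frac{1}{2} \approx 0.5$
$1 + \frac{j}{16} \left(4 - 5\right) = 1 + \frac{1}{2 \cdot 16} \left(4 - 5\right) = 1 + \frac{1}{2} \cdot \frac{1}{16} \left(-1\right) = 1 + \frac{1}{32} \left(-1\right) = 1 - \frac{1}{32} = \frac{31}{32}$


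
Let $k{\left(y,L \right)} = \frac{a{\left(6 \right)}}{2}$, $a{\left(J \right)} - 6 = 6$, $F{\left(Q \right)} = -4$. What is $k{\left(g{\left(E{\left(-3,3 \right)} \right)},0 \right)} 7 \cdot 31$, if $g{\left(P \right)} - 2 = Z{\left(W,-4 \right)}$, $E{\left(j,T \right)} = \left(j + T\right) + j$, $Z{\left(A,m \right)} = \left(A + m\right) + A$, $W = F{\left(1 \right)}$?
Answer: $1302$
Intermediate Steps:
$W = -4$
$a{\left(J \right)} = 12$ ($a{\left(J \right)} = 6 + 6 = 12$)
$Z{\left(A,m \right)} = m + 2 A$
$E{\left(j,T \right)} = T + 2 j$ ($E{\left(j,T \right)} = \left(T + j\right) + j = T + 2 j$)
$g{\left(P \right)} = -10$ ($g{\left(P \right)} = 2 + \left(-4 + 2 \left(-4\right)\right) = 2 - 12 = -10$)
$k{\left(y,L \right)} = 6$ ($k{\left(y,L \right)} = \frac{12}{2} = 12 \cdot \frac{1}{2} = 6$)
$k{\left(g{\left(E{\left(-3,3 \right)} \right)},0 \right)} 7 \cdot 31 = 6 \cdot 7 \cdot 31 = 42 \cdot 31 = 1302$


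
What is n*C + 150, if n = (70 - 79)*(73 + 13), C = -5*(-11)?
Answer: -42420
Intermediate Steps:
C = 55
n = -774 (n = -9*86 = -774)
n*C + 150 = -774*55 + 150 = -42570 + 150 = -42420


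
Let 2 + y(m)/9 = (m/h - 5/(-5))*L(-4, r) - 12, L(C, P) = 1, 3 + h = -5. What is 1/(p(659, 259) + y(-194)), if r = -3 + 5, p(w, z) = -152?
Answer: -4/203 ≈ -0.019704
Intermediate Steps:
h = -8 (h = -3 - 5 = -8)
r = 2
y(m) = -117 - 9*m/8 (y(m) = -18 + 9*((m/(-8) - 5/(-5))*1 - 12) = -18 + 9*((m*(-1/8) - 5*(-1/5))*1 - 12) = -18 + 9*((-m/8 + 1)*1 - 12) = -18 + 9*((1 - m/8)*1 - 12) = -18 + 9*((1 - m/8) - 12) = -18 + 9*(-11 - m/8) = -18 + (-99 - 9*m/8) = -117 - 9*m/8)
1/(p(659, 259) + y(-194)) = 1/(-152 + (-117 - 9/8*(-194))) = 1/(-152 + (-117 + 873/4)) = 1/(-152 + 405/4) = 1/(-203/4) = -4/203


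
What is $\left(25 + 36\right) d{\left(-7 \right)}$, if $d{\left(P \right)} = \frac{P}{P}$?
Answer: $61$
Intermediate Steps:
$d{\left(P \right)} = 1$
$\left(25 + 36\right) d{\left(-7 \right)} = \left(25 + 36\right) 1 = 61 \cdot 1 = 61$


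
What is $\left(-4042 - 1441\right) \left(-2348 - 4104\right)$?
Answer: $35376316$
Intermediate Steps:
$\left(-4042 - 1441\right) \left(-2348 - 4104\right) = \left(-5483\right) \left(-6452\right) = 35376316$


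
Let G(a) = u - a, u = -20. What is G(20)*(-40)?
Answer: 1600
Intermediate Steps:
G(a) = -20 - a
G(20)*(-40) = (-20 - 1*20)*(-40) = (-20 - 20)*(-40) = -40*(-40) = 1600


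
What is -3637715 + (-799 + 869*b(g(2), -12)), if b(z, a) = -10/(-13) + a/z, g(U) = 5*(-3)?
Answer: -236414772/65 ≈ -3.6372e+6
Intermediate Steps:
g(U) = -15
b(z, a) = 10/13 + a/z (b(z, a) = -10*(-1/13) + a/z = 10/13 + a/z)
-3637715 + (-799 + 869*b(g(2), -12)) = -3637715 + (-799 + 869*(10/13 - 12/(-15))) = -3637715 + (-799 + 869*(10/13 - 12*(-1/15))) = -3637715 + (-799 + 869*(10/13 + ⅘)) = -3637715 + (-799 + 869*(102/65)) = -3637715 + (-799 + 88638/65) = -3637715 + 36703/65 = -236414772/65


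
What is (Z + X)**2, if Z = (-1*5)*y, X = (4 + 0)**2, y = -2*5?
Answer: 4356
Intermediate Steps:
y = -10
X = 16 (X = 4**2 = 16)
Z = 50 (Z = -1*5*(-10) = -5*(-10) = 50)
(Z + X)**2 = (50 + 16)**2 = 66**2 = 4356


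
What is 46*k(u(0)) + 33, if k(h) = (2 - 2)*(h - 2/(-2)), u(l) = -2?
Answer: 33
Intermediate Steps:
k(h) = 0 (k(h) = 0*(h - 2*(-1/2)) = 0*(h + 1) = 0*(1 + h) = 0)
46*k(u(0)) + 33 = 46*0 + 33 = 0 + 33 = 33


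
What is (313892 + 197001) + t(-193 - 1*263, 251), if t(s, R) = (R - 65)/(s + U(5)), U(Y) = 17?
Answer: 224281841/439 ≈ 5.1089e+5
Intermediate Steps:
t(s, R) = (-65 + R)/(17 + s) (t(s, R) = (R - 65)/(s + 17) = (-65 + R)/(17 + s))
(313892 + 197001) + t(-193 - 1*263, 251) = (313892 + 197001) + (-65 + 251)/(17 + (-193 - 1*263)) = 510893 + 186/(17 + (-193 - 263)) = 510893 + 186/(17 - 456) = 510893 + 186/(-439) = 510893 - 1/439*186 = 510893 - 186/439 = 224281841/439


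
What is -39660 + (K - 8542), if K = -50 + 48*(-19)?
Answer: -49164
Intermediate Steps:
K = -962 (K = -50 - 912 = -962)
-39660 + (K - 8542) = -39660 + (-962 - 8542) = -39660 - 9504 = -49164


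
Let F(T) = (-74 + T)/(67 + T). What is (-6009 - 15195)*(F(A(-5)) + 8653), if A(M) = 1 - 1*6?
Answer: -183451194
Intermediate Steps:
A(M) = -5 (A(M) = 1 - 6 = -5)
F(T) = (-74 + T)/(67 + T)
(-6009 - 15195)*(F(A(-5)) + 8653) = (-6009 - 15195)*((-74 - 5)/(67 - 5) + 8653) = -21204*(-79/62 + 8653) = -21204*536407/62 = -183451194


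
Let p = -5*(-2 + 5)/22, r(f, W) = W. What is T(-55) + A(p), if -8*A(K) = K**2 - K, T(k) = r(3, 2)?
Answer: 7189/3872 ≈ 1.8567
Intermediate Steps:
T(k) = 2
p = -15/22 (p = -5*3*(1/22) = -15*1/22 = -15/22 ≈ -0.68182)
A(K) = -K**2/8 + K/8 (A(K) = -(K**2 - K)/8 = -K**2/8 + K/8)
T(-55) + A(p) = 2 + (1/8)*(-15/22)*(1 - 1*(-15/22)) = 2 + (1/8)*(-15/22)*(1 + 15/22) = 2 + (1/8)*(-15/22)*(37/22) = 2 - 555/3872 = 7189/3872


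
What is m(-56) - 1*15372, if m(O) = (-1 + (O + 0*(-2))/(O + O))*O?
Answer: -15344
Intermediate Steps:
m(O) = -O/2 (m(O) = (-1 + (O + 0)/((2*O)))*O = (-1 + O*(1/(2*O)))*O = (-1 + ½)*O = -O/2)
m(-56) - 1*15372 = -½*(-56) - 1*15372 = 28 - 15372 = -15344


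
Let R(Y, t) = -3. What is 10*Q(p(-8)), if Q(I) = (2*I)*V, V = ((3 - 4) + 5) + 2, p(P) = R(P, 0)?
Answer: -360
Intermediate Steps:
p(P) = -3
V = 6 (V = (-1 + 5) + 2 = 4 + 2 = 6)
Q(I) = 12*I (Q(I) = (2*I)*6 = 12*I)
10*Q(p(-8)) = 10*(12*(-3)) = 10*(-36) = -360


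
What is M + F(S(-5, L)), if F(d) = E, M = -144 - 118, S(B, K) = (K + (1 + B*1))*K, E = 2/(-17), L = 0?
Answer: -4456/17 ≈ -262.12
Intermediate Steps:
E = -2/17 (E = 2*(-1/17) = -2/17 ≈ -0.11765)
S(B, K) = K*(1 + B + K) (S(B, K) = (K + (1 + B))*K = (1 + B + K)*K = K*(1 + B + K))
M = -262
F(d) = -2/17
M + F(S(-5, L)) = -262 - 2/17 = -4456/17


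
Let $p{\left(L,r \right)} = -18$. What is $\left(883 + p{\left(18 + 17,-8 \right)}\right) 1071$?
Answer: $926415$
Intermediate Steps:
$\left(883 + p{\left(18 + 17,-8 \right)}\right) 1071 = \left(883 - 18\right) 1071 = 865 \cdot 1071 = 926415$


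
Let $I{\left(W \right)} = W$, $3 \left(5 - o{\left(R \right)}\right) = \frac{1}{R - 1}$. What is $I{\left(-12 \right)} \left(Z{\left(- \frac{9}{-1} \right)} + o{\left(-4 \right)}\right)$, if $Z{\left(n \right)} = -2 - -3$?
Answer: $- \frac{364}{5} \approx -72.8$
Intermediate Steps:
$o{\left(R \right)} = 5 - \frac{1}{3 \left(-1 + R\right)}$ ($o{\left(R \right)} = 5 - \frac{1}{3 \left(R - 1\right)} = 5 - \frac{1}{3 \left(-1 + R\right)}$)
$Z{\left(n \right)} = 1$ ($Z{\left(n \right)} = -2 + 3 = 1$)
$I{\left(-12 \right)} \left(Z{\left(- \frac{9}{-1} \right)} + o{\left(-4 \right)}\right) = - 12 \left(1 + \frac{-16 + 15 \left(-4\right)}{3 \left(-1 - 4\right)}\right) = - 12 \left(1 + \frac{-16 - 60}{3 \left(-5\right)}\right) = - 12 \left(1 + \frac{1}{3} \left(- \frac{1}{5}\right) \left(-76\right)\right) = - 12 \left(1 + \frac{76}{15}\right) = \left(-12\right) \frac{91}{15} = - \frac{364}{5}$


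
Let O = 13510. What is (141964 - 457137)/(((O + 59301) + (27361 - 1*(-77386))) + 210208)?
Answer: -315173/387766 ≈ -0.81279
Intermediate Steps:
(141964 - 457137)/(((O + 59301) + (27361 - 1*(-77386))) + 210208) = (141964 - 457137)/(((13510 + 59301) + (27361 - 1*(-77386))) + 210208) = -315173/((72811 + (27361 + 77386)) + 210208) = -315173/((72811 + 104747) + 210208) = -315173/(177558 + 210208) = -315173/387766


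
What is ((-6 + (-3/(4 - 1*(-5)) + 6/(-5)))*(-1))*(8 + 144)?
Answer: 17176/15 ≈ 1145.1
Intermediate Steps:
((-6 + (-3/(4 - 1*(-5)) + 6/(-5)))*(-1))*(8 + 144) = ((-6 + (-3/(4 + 5) + 6*(-⅕)))*(-1))*152 = ((-6 + (-3/9 - 6/5))*(-1))*152 = ((-6 + (-3*⅑ - 6/5))*(-1))*152 = ((-6 + (-⅓ - 6/5))*(-1))*152 = ((-6 - 23/15)*(-1))*152 = -113/15*(-1)*152 = (113/15)*152 = 17176/15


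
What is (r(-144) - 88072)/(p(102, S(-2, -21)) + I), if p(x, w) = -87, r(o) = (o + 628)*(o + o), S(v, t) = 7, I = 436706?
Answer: -227464/436619 ≈ -0.52097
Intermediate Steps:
r(o) = 2*o*(628 + o) (r(o) = (628 + o)*(2*o) = 2*o*(628 + o))
(r(-144) - 88072)/(p(102, S(-2, -21)) + I) = (2*(-144)*(628 - 144) - 88072)/(-87 + 436706) = (2*(-144)*484 - 88072)/436619 = (-139392 - 88072)*(1/436619) = -227464*1/436619 = -227464/436619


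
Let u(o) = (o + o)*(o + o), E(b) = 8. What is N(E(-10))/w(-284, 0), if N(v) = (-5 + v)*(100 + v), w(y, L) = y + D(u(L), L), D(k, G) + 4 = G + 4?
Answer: -81/71 ≈ -1.1408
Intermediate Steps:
u(o) = 4*o² (u(o) = (2*o)*(2*o) = 4*o²)
D(k, G) = G (D(k, G) = -4 + (G + 4) = -4 + (4 + G) = G)
w(y, L) = L + y (w(y, L) = y + L = L + y)
N(E(-10))/w(-284, 0) = (-500 + 8² + 95*8)/(0 - 284) = (-500 + 64 + 760)/(-284) = 324*(-1/284) = -81/71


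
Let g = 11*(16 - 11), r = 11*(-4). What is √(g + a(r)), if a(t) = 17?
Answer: 6*√2 ≈ 8.4853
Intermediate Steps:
r = -44
g = 55 (g = 11*5 = 55)
√(g + a(r)) = √(55 + 17) = √72 = 6*√2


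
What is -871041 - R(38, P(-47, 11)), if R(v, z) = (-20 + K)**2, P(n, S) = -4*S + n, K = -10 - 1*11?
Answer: -872722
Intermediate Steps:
K = -21 (K = -10 - 11 = -21)
P(n, S) = n - 4*S
R(v, z) = 1681 (R(v, z) = (-20 - 21)**2 = (-41)**2 = 1681)
-871041 - R(38, P(-47, 11)) = -871041 - 1*1681 = -871041 - 1681 = -872722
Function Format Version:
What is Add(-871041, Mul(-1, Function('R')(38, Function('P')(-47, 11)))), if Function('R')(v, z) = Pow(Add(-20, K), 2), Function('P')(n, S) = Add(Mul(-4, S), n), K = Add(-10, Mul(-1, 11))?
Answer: -872722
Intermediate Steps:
K = -21 (K = Add(-10, -11) = -21)
Function('P')(n, S) = Add(n, Mul(-4, S))
Function('R')(v, z) = 1681 (Function('R')(v, z) = Pow(Add(-20, -21), 2) = Pow(-41, 2) = 1681)
Add(-871041, Mul(-1, Function('R')(38, Function('P')(-47, 11)))) = Add(-871041, Mul(-1, 1681)) = Add(-871041, -1681) = -872722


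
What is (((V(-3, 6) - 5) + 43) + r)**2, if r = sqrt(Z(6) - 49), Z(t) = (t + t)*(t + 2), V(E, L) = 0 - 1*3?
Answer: (35 + sqrt(47))**2 ≈ 1751.9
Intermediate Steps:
V(E, L) = -3 (V(E, L) = 0 - 3 = -3)
Z(t) = 2*t*(2 + t) (Z(t) = (2*t)*(2 + t) = 2*t*(2 + t))
r = sqrt(47) (r = sqrt(2*6*(2 + 6) - 49) = sqrt(2*6*8 - 49) = sqrt(96 - 49) = sqrt(47) ≈ 6.8557)
(((V(-3, 6) - 5) + 43) + r)**2 = (((-3 - 5) + 43) + sqrt(47))**2 = ((-8 + 43) + sqrt(47))**2 = (35 + sqrt(47))**2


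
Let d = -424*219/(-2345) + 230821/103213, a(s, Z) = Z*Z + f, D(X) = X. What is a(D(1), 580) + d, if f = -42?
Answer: 81420360527203/242034485 ≈ 3.3640e+5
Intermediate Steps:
a(s, Z) = -42 + Z² (a(s, Z) = Z*Z - 42 = Z² - 42 = -42 + Z²)
d = 10125221573/242034485 (d = -92856*(-1/2345) + 230821*(1/103213) = 92856/2345 + 230821/103213 = 10125221573/242034485 ≈ 41.834)
a(D(1), 580) + d = (-42 + 580²) + 10125221573/242034485 = (-42 + 336400) + 10125221573/242034485 = 336358 + 10125221573/242034485 = 81420360527203/242034485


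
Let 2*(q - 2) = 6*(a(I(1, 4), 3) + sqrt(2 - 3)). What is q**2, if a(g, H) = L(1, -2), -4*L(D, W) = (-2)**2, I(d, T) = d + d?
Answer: (1 - 3*I)**2 ≈ -8.0 - 6.0*I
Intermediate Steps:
I(d, T) = 2*d
L(D, W) = -1 (L(D, W) = -1/4*(-2)**2 = -1/4*4 = -1)
a(g, H) = -1
q = -1 + 3*I (q = 2 + (6*(-1 + sqrt(2 - 3)))/2 = 2 + (6*(-1 + sqrt(-1)))/2 = 2 + (6*(-1 + I))/2 = 2 + (-6 + 6*I)/2 = 2 + (-3 + 3*I) = -1 + 3*I ≈ -1.0 + 3.0*I)
q**2 = (-1 + 3*I)**2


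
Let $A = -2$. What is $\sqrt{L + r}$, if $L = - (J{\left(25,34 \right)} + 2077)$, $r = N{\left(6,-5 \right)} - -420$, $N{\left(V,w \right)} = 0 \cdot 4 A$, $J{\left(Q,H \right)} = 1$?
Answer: $i \sqrt{1658} \approx 40.719 i$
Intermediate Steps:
$N{\left(V,w \right)} = 0$ ($N{\left(V,w \right)} = 0 \cdot 4 \left(-2\right) = 0 \left(-2\right) = 0$)
$r = 420$ ($r = 0 - -420 = 0 + 420 = 420$)
$L = -2078$ ($L = - (1 + 2077) = \left(-1\right) 2078 = -2078$)
$\sqrt{L + r} = \sqrt{-2078 + 420} = \sqrt{-1658} = i \sqrt{1658}$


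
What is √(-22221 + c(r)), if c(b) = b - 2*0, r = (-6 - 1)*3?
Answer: I*√22242 ≈ 149.14*I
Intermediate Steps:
r = -21 (r = -7*3 = -21)
c(b) = b (c(b) = b + 0 = b)
√(-22221 + c(r)) = √(-22221 - 21) = √(-22242) = I*√22242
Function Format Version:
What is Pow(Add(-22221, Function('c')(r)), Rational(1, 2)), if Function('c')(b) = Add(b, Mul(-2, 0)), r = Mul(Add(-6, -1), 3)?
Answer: Mul(I, Pow(22242, Rational(1, 2))) ≈ Mul(149.14, I)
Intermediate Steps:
r = -21 (r = Mul(-7, 3) = -21)
Function('c')(b) = b (Function('c')(b) = Add(b, 0) = b)
Pow(Add(-22221, Function('c')(r)), Rational(1, 2)) = Pow(Add(-22221, -21), Rational(1, 2)) = Pow(-22242, Rational(1, 2)) = Mul(I, Pow(22242, Rational(1, 2)))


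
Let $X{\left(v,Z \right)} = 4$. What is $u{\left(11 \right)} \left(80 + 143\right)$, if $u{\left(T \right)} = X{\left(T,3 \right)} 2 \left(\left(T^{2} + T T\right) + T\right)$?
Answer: $451352$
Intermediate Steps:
$u{\left(T \right)} = 8 T + 16 T^{2}$ ($u{\left(T \right)} = 4 \cdot 2 \left(\left(T^{2} + T T\right) + T\right) = 8 \left(\left(T^{2} + T^{2}\right) + T\right) = 8 \left(2 T^{2} + T\right) = 8 \left(T + 2 T^{2}\right) = 8 T + 16 T^{2}$)
$u{\left(11 \right)} \left(80 + 143\right) = 8 \cdot 11 \left(1 + 2 \cdot 11\right) \left(80 + 143\right) = 8 \cdot 11 \left(1 + 22\right) 223 = 8 \cdot 11 \cdot 23 \cdot 223 = 2024 \cdot 223 = 451352$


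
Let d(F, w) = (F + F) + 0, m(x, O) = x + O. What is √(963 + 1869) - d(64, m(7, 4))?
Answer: -128 + 4*√177 ≈ -74.783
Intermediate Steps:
m(x, O) = O + x
d(F, w) = 2*F (d(F, w) = 2*F + 0 = 2*F)
√(963 + 1869) - d(64, m(7, 4)) = √(963 + 1869) - 2*64 = √2832 - 1*128 = 4*√177 - 128 = -128 + 4*√177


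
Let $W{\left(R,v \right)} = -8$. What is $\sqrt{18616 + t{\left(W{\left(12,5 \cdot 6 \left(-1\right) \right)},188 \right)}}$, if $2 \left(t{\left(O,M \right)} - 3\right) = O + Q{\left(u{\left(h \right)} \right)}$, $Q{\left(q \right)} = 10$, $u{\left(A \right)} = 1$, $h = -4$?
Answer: $14 \sqrt{95} \approx 136.46$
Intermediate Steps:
$t{\left(O,M \right)} = 8 + \frac{O}{2}$ ($t{\left(O,M \right)} = 3 + \frac{O + 10}{2} = 3 + \frac{10 + O}{2} = 3 + \left(5 + \frac{O}{2}\right) = 8 + \frac{O}{2}$)
$\sqrt{18616 + t{\left(W{\left(12,5 \cdot 6 \left(-1\right) \right)},188 \right)}} = \sqrt{18616 + \left(8 + \frac{1}{2} \left(-8\right)\right)} = \sqrt{18616 + \left(8 - 4\right)} = \sqrt{18616 + 4} = \sqrt{18620} = 14 \sqrt{95}$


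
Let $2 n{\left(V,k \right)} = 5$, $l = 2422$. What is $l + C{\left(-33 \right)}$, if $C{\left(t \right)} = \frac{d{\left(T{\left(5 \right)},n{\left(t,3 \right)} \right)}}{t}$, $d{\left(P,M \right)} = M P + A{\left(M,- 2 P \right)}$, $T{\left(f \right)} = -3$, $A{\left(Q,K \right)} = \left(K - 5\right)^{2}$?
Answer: $\frac{159865}{66} \approx 2422.2$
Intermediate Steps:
$n{\left(V,k \right)} = \frac{5}{2}$ ($n{\left(V,k \right)} = \frac{1}{2} \cdot 5 = \frac{5}{2}$)
$A{\left(Q,K \right)} = \left(-5 + K\right)^{2}$
$d{\left(P,M \right)} = \left(-5 - 2 P\right)^{2} + M P$ ($d{\left(P,M \right)} = M P + \left(-5 - 2 P\right)^{2} = \left(-5 - 2 P\right)^{2} + M P$)
$C{\left(t \right)} = - \frac{13}{2 t}$ ($C{\left(t \right)} = \frac{\left(5 + 2 \left(-3\right)\right)^{2} + \frac{5}{2} \left(-3\right)}{t} = \frac{\left(5 - 6\right)^{2} - \frac{15}{2}}{t} = \frac{\left(-1\right)^{2} - \frac{15}{2}}{t} = \frac{1 - \frac{15}{2}}{t} = - \frac{13}{2 t}$)
$l + C{\left(-33 \right)} = 2422 - \frac{13}{2 \left(-33\right)} = 2422 - - \frac{13}{66} = 2422 + \frac{13}{66} = \frac{159865}{66}$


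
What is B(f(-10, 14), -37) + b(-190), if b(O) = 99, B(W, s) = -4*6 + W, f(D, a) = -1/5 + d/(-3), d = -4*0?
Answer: 374/5 ≈ 74.800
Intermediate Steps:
d = 0
f(D, a) = -⅕ (f(D, a) = -1/5 + 0/(-3) = -1*⅕ + 0*(-⅓) = -⅕ + 0 = -⅕)
B(W, s) = -24 + W
B(f(-10, 14), -37) + b(-190) = (-24 - ⅕) + 99 = -121/5 + 99 = 374/5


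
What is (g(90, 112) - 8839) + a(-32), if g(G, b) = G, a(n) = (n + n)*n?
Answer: -6701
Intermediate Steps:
a(n) = 2*n² (a(n) = (2*n)*n = 2*n²)
(g(90, 112) - 8839) + a(-32) = (90 - 8839) + 2*(-32)² = -8749 + 2*1024 = -8749 + 2048 = -6701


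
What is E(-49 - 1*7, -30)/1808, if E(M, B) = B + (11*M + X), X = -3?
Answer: -649/1808 ≈ -0.35896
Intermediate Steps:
E(M, B) = -3 + B + 11*M (E(M, B) = B + (11*M - 3) = B + (-3 + 11*M) = -3 + B + 11*M)
E(-49 - 1*7, -30)/1808 = (-3 - 30 + 11*(-49 - 1*7))/1808 = (-3 - 30 + 11*(-49 - 7))*(1/1808) = (-3 - 30 + 11*(-56))*(1/1808) = (-3 - 30 - 616)*(1/1808) = -649*1/1808 = -649/1808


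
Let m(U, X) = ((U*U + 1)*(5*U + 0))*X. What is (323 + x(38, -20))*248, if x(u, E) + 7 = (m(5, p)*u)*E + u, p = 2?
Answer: -244936208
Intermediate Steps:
m(U, X) = 5*U*X*(1 + U**2) (m(U, X) = ((U**2 + 1)*(5*U))*X = ((1 + U**2)*(5*U))*X = (5*U*(1 + U**2))*X = 5*U*X*(1 + U**2))
x(u, E) = -7 + u + 1300*E*u (x(u, E) = -7 + (((5*5*2*(1 + 5**2))*u)*E + u) = -7 + (((5*5*2*(1 + 25))*u)*E + u) = -7 + (((5*5*2*26)*u)*E + u) = -7 + ((1300*u)*E + u) = -7 + (1300*E*u + u) = -7 + (u + 1300*E*u) = -7 + u + 1300*E*u)
(323 + x(38, -20))*248 = (323 + (-7 + 38 + 1300*(-20)*38))*248 = (323 + (-7 + 38 - 988000))*248 = (323 - 987969)*248 = -987646*248 = -244936208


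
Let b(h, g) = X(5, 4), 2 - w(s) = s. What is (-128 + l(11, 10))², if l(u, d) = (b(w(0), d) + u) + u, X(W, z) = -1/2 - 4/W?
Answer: 1151329/100 ≈ 11513.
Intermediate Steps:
X(W, z) = -½ - 4/W (X(W, z) = -1*½ - 4/W = -½ - 4/W)
w(s) = 2 - s
b(h, g) = -13/10 (b(h, g) = (½)*(-8 - 1*5)/5 = (½)*(⅕)*(-8 - 5) = (½)*(⅕)*(-13) = -13/10)
l(u, d) = -13/10 + 2*u (l(u, d) = (-13/10 + u) + u = -13/10 + 2*u)
(-128 + l(11, 10))² = (-128 + (-13/10 + 2*11))² = (-128 + (-13/10 + 22))² = (-128 + 207/10)² = (-1073/10)² = 1151329/100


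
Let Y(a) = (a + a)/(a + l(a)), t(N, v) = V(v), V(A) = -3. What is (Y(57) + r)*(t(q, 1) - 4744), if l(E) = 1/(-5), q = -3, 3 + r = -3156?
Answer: 2128046871/142 ≈ 1.4986e+7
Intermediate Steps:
r = -3159 (r = -3 - 3156 = -3159)
l(E) = -1/5 (l(E) = 1*(-1/5) = -1/5)
t(N, v) = -3
Y(a) = 2*a/(-1/5 + a) (Y(a) = (a + a)/(a - 1/5) = (2*a)/(-1/5 + a) = 2*a/(-1/5 + a))
(Y(57) + r)*(t(q, 1) - 4744) = (10*57/(-1 + 5*57) - 3159)*(-3 - 4744) = (10*57/(-1 + 285) - 3159)*(-4747) = (10*57/284 - 3159)*(-4747) = (10*57*(1/284) - 3159)*(-4747) = (285/142 - 3159)*(-4747) = -448293/142*(-4747) = 2128046871/142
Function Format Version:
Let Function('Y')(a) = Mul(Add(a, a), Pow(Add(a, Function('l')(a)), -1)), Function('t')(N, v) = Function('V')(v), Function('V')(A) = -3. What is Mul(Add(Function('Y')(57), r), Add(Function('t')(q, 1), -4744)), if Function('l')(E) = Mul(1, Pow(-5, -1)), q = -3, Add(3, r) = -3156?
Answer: Rational(2128046871, 142) ≈ 1.4986e+7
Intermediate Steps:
r = -3159 (r = Add(-3, -3156) = -3159)
Function('l')(E) = Rational(-1, 5) (Function('l')(E) = Mul(1, Rational(-1, 5)) = Rational(-1, 5))
Function('t')(N, v) = -3
Function('Y')(a) = Mul(2, a, Pow(Add(Rational(-1, 5), a), -1)) (Function('Y')(a) = Mul(Add(a, a), Pow(Add(a, Rational(-1, 5)), -1)) = Mul(Mul(2, a), Pow(Add(Rational(-1, 5), a), -1)) = Mul(2, a, Pow(Add(Rational(-1, 5), a), -1)))
Mul(Add(Function('Y')(57), r), Add(Function('t')(q, 1), -4744)) = Mul(Add(Mul(10, 57, Pow(Add(-1, Mul(5, 57)), -1)), -3159), Add(-3, -4744)) = Mul(Add(Mul(10, 57, Pow(Add(-1, 285), -1)), -3159), -4747) = Mul(Add(Mul(10, 57, Pow(284, -1)), -3159), -4747) = Mul(Add(Mul(10, 57, Rational(1, 284)), -3159), -4747) = Mul(Add(Rational(285, 142), -3159), -4747) = Mul(Rational(-448293, 142), -4747) = Rational(2128046871, 142)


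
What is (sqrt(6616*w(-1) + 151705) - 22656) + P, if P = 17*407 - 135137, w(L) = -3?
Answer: -150874 + sqrt(131857) ≈ -1.5051e+5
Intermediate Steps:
P = -128218 (P = 6919 - 135137 = -128218)
(sqrt(6616*w(-1) + 151705) - 22656) + P = (sqrt(6616*(-3) + 151705) - 22656) - 128218 = (sqrt(-19848 + 151705) - 22656) - 128218 = (sqrt(131857) - 22656) - 128218 = (-22656 + sqrt(131857)) - 128218 = -150874 + sqrt(131857)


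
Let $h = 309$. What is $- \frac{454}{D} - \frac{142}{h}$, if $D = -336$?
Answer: $\frac{5143}{5768} \approx 0.89164$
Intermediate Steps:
$- \frac{454}{D} - \frac{142}{h} = - \frac{454}{-336} - \frac{142}{309} = \left(-454\right) \left(- \frac{1}{336}\right) - \frac{142}{309} = \frac{227}{168} - \frac{142}{309} = \frac{5143}{5768}$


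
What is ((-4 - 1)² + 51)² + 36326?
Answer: 42102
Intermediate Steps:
((-4 - 1)² + 51)² + 36326 = ((-5)² + 51)² + 36326 = (25 + 51)² + 36326 = 76² + 36326 = 5776 + 36326 = 42102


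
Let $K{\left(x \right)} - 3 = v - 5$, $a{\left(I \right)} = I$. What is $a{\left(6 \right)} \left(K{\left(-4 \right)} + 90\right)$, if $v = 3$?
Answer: $546$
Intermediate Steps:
$K{\left(x \right)} = 1$ ($K{\left(x \right)} = 3 + \left(3 - 5\right) = 3 - 2 = 1$)
$a{\left(6 \right)} \left(K{\left(-4 \right)} + 90\right) = 6 \left(1 + 90\right) = 6 \cdot 91 = 546$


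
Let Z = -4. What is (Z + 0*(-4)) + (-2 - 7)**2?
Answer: 77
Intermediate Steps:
(Z + 0*(-4)) + (-2 - 7)**2 = (-4 + 0*(-4)) + (-2 - 7)**2 = (-4 + 0) + (-9)**2 = -4 + 81 = 77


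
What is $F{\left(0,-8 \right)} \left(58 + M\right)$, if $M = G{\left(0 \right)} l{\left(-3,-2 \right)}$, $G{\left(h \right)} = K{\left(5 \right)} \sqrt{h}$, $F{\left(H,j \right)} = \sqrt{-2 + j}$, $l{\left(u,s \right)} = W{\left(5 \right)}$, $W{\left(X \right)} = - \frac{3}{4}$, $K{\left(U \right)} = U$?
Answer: $58 i \sqrt{10} \approx 183.41 i$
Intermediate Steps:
$W{\left(X \right)} = - \frac{3}{4}$ ($W{\left(X \right)} = \left(-3\right) \frac{1}{4} = - \frac{3}{4}$)
$l{\left(u,s \right)} = - \frac{3}{4}$
$G{\left(h \right)} = 5 \sqrt{h}$
$M = 0$ ($M = 5 \sqrt{0} \left(- \frac{3}{4}\right) = 5 \cdot 0 \left(- \frac{3}{4}\right) = 0 \left(- \frac{3}{4}\right) = 0$)
$F{\left(0,-8 \right)} \left(58 + M\right) = \sqrt{-2 - 8} \left(58 + 0\right) = \sqrt{-10} \cdot 58 = i \sqrt{10} \cdot 58 = 58 i \sqrt{10}$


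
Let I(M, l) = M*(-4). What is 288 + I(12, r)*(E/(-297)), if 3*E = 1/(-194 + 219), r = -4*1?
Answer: 2138416/7425 ≈ 288.00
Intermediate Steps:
r = -4
I(M, l) = -4*M
E = 1/75 (E = 1/(3*(-194 + 219)) = (⅓)/25 = (⅓)*(1/25) = 1/75 ≈ 0.013333)
288 + I(12, r)*(E/(-297)) = 288 + (-4*12)*((1/75)/(-297)) = 288 - 16*(-1)/(25*297) = 288 - 48*(-1/22275) = 288 + 16/7425 = 2138416/7425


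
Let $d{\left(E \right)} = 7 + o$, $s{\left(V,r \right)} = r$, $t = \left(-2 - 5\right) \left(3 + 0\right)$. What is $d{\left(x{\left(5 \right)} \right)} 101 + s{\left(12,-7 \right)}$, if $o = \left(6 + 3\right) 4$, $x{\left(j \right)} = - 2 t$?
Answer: $4336$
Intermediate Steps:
$t = -21$ ($t = \left(-7\right) 3 = -21$)
$x{\left(j \right)} = 42$ ($x{\left(j \right)} = \left(-2\right) \left(-21\right) = 42$)
$o = 36$ ($o = 9 \cdot 4 = 36$)
$d{\left(E \right)} = 43$ ($d{\left(E \right)} = 7 + 36 = 43$)
$d{\left(x{\left(5 \right)} \right)} 101 + s{\left(12,-7 \right)} = 43 \cdot 101 - 7 = 4343 - 7 = 4336$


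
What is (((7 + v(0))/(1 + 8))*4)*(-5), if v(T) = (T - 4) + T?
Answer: -20/3 ≈ -6.6667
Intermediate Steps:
v(T) = -4 + 2*T (v(T) = (-4 + T) + T = -4 + 2*T)
(((7 + v(0))/(1 + 8))*4)*(-5) = (((7 + (-4 + 2*0))/(1 + 8))*4)*(-5) = (((7 + (-4 + 0))/9)*4)*(-5) = (((7 - 4)*(⅑))*4)*(-5) = ((3*(⅑))*4)*(-5) = ((⅓)*4)*(-5) = (4/3)*(-5) = -20/3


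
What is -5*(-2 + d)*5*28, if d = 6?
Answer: -2800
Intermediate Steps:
-5*(-2 + d)*5*28 = -5*(-2 + 6)*5*28 = -20*5*28 = -5*20*28 = -100*28 = -2800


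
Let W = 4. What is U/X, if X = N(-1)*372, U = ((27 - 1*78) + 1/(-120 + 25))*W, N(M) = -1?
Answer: 4846/8835 ≈ 0.54850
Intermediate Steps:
U = -19384/95 (U = ((27 - 1*78) + 1/(-120 + 25))*4 = ((27 - 78) + 1/(-95))*4 = (-51 - 1/95)*4 = -4846/95*4 = -19384/95 ≈ -204.04)
X = -372 (X = -1*372 = -372)
U/X = -19384/95/(-372) = -19384/95*(-1/372) = 4846/8835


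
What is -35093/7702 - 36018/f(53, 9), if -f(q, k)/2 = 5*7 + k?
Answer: 68580613/169444 ≈ 404.74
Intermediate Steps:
f(q, k) = -70 - 2*k (f(q, k) = -2*(5*7 + k) = -2*(35 + k) = -70 - 2*k)
-35093/7702 - 36018/f(53, 9) = -35093/7702 - 36018/(-70 - 2*9) = -35093*1/7702 - 36018/(-70 - 18) = -35093/7702 - 36018/(-88) = -35093/7702 - 36018*(-1/88) = -35093/7702 + 18009/44 = 68580613/169444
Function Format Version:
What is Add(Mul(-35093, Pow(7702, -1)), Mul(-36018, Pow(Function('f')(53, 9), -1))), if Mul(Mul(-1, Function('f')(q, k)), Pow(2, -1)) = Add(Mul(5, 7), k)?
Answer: Rational(68580613, 169444) ≈ 404.74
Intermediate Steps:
Function('f')(q, k) = Add(-70, Mul(-2, k)) (Function('f')(q, k) = Mul(-2, Add(Mul(5, 7), k)) = Mul(-2, Add(35, k)) = Add(-70, Mul(-2, k)))
Add(Mul(-35093, Pow(7702, -1)), Mul(-36018, Pow(Function('f')(53, 9), -1))) = Add(Mul(-35093, Pow(7702, -1)), Mul(-36018, Pow(Add(-70, Mul(-2, 9)), -1))) = Add(Mul(-35093, Rational(1, 7702)), Mul(-36018, Pow(Add(-70, -18), -1))) = Add(Rational(-35093, 7702), Mul(-36018, Pow(-88, -1))) = Add(Rational(-35093, 7702), Mul(-36018, Rational(-1, 88))) = Add(Rational(-35093, 7702), Rational(18009, 44)) = Rational(68580613, 169444)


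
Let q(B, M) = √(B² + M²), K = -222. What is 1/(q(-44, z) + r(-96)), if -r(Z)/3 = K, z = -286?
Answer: 333/179912 - 11*√173/179912 ≈ 0.0010467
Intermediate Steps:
r(Z) = 666 (r(Z) = -3*(-222) = 666)
1/(q(-44, z) + r(-96)) = 1/(√((-44)² + (-286)²) + 666) = 1/(√(1936 + 81796) + 666) = 1/(√83732 + 666) = 1/(22*√173 + 666) = 1/(666 + 22*√173)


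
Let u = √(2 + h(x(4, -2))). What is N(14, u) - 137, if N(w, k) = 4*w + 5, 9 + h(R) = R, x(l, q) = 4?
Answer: -76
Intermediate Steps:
h(R) = -9 + R
u = I*√3 (u = √(2 + (-9 + 4)) = √(2 - 5) = √(-3) = I*√3 ≈ 1.732*I)
N(w, k) = 5 + 4*w
N(14, u) - 137 = (5 + 4*14) - 137 = (5 + 56) - 137 = 61 - 137 = -76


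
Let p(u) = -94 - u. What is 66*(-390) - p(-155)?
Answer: -25801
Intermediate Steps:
66*(-390) - p(-155) = 66*(-390) - (-94 - 1*(-155)) = -25740 - (-94 + 155) = -25740 - 1*61 = -25740 - 61 = -25801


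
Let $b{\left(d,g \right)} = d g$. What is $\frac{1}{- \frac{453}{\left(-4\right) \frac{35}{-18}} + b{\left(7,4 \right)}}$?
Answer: $- \frac{70}{2117} \approx -0.033066$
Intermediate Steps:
$\frac{1}{- \frac{453}{\left(-4\right) \frac{35}{-18}} + b{\left(7,4 \right)}} = \frac{1}{- \frac{453}{\left(-4\right) \frac{35}{-18}} + 7 \cdot 4} = \frac{1}{- \frac{453}{\left(-4\right) 35 \left(- \frac{1}{18}\right)} + 28} = \frac{1}{- \frac{453}{\left(-4\right) \left(- \frac{35}{18}\right)} + 28} = \frac{1}{- \frac{453}{\frac{70}{9}} + 28} = \frac{1}{\left(-453\right) \frac{9}{70} + 28} = \frac{1}{- \frac{4077}{70} + 28} = \frac{1}{- \frac{2117}{70}} = - \frac{70}{2117}$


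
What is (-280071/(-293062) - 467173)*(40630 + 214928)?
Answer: -1590388239569295/13321 ≈ -1.1939e+11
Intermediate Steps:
(-280071/(-293062) - 467173)*(40630 + 214928) = (-280071*(-1/293062) - 467173)*255558 = (25461/26642 - 467173)*255558 = -12446397605/26642*255558 = -1590388239569295/13321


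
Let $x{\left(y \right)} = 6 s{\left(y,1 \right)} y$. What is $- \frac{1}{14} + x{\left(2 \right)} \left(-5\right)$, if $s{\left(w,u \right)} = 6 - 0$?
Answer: $- \frac{5041}{14} \approx -360.07$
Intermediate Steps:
$s{\left(w,u \right)} = 6$ ($s{\left(w,u \right)} = 6 + 0 = 6$)
$x{\left(y \right)} = 36 y$ ($x{\left(y \right)} = 6 \cdot 6 y = 36 y$)
$- \frac{1}{14} + x{\left(2 \right)} \left(-5\right) = - \frac{1}{14} + 36 \cdot 2 \left(-5\right) = \left(-1\right) \frac{1}{14} + 72 \left(-5\right) = - \frac{1}{14} - 360 = - \frac{5041}{14}$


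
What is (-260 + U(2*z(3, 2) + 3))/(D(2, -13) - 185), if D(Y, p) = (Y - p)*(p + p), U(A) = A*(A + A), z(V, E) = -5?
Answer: 162/575 ≈ 0.28174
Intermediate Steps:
U(A) = 2*A² (U(A) = A*(2*A) = 2*A²)
D(Y, p) = 2*p*(Y - p) (D(Y, p) = (Y - p)*(2*p) = 2*p*(Y - p))
(-260 + U(2*z(3, 2) + 3))/(D(2, -13) - 185) = (-260 + 2*(2*(-5) + 3)²)/(2*(-13)*(2 - 1*(-13)) - 185) = (-260 + 2*(-10 + 3)²)/(2*(-13)*(2 + 13) - 185) = (-260 + 2*(-7)²)/(2*(-13)*15 - 185) = (-260 + 2*49)/(-390 - 185) = (-260 + 98)/(-575) = -162*(-1/575) = 162/575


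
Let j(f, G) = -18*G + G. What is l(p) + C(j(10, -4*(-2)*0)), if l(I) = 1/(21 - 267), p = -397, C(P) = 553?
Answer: 136037/246 ≈ 553.00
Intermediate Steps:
j(f, G) = -17*G
l(I) = -1/246 (l(I) = 1/(-246) = -1/246)
l(p) + C(j(10, -4*(-2)*0)) = -1/246 + 553 = 136037/246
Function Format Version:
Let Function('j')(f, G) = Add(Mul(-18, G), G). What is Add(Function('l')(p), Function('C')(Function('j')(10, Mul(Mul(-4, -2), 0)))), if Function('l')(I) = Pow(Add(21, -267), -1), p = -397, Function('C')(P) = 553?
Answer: Rational(136037, 246) ≈ 553.00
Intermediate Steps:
Function('j')(f, G) = Mul(-17, G)
Function('l')(I) = Rational(-1, 246) (Function('l')(I) = Pow(-246, -1) = Rational(-1, 246))
Add(Function('l')(p), Function('C')(Function('j')(10, Mul(Mul(-4, -2), 0)))) = Add(Rational(-1, 246), 553) = Rational(136037, 246)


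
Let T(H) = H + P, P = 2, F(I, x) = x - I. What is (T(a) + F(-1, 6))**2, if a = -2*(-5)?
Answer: 361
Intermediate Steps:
a = 10
T(H) = 2 + H (T(H) = H + 2 = 2 + H)
(T(a) + F(-1, 6))**2 = ((2 + 10) + (6 - 1*(-1)))**2 = (12 + (6 + 1))**2 = (12 + 7)**2 = 19**2 = 361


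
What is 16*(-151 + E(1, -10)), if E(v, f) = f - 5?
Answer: -2656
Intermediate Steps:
E(v, f) = -5 + f
16*(-151 + E(1, -10)) = 16*(-151 + (-5 - 10)) = 16*(-151 - 15) = 16*(-166) = -2656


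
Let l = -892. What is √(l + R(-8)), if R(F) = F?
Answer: 30*I ≈ 30.0*I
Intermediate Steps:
√(l + R(-8)) = √(-892 - 8) = √(-900) = 30*I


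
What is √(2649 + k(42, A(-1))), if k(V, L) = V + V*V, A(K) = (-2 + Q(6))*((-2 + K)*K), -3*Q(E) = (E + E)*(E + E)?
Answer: 9*√55 ≈ 66.746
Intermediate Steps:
Q(E) = -4*E²/3 (Q(E) = -(E + E)*(E + E)/3 = -2*E*2*E/3 = -4*E²/3)
A(K) = -50*K*(-2 + K) (A(K) = (-2 - 4/3*6²)*((-2 + K)*K) = (-2 - 4/3*36)*(K*(-2 + K)) = (-2 - 48)*(K*(-2 + K)) = -50*K*(-2 + K))
k(V, L) = V + V²
√(2649 + k(42, A(-1))) = √(2649 + 42*(1 + 42)) = √(2649 + 42*43) = √(2649 + 1806) = √4455 = 9*√55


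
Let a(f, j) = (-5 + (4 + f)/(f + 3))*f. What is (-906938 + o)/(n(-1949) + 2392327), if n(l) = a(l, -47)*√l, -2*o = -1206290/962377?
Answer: -7907309677526922869664892/21289782961782398462804353 + 25771270292804686257090*I*√1949/21289782961782398462804353 ≈ -0.37141 + 0.053441*I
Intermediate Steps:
a(f, j) = f*(-5 + (4 + f)/(3 + f)) (a(f, j) = (-5 + (4 + f)/(3 + f))*f = f*(-5 + (4 + f)/(3 + f)))
o = 603145/962377 (o = -(-603145)/962377 = -½*(-1206290/962377) = 603145/962377 ≈ 0.62672)
n(l) = -l^(3/2)*(11 + 4*l)/(3 + l) (n(l) = (-l*(11 + 4*l)/(3 + l))*√l = -l^(3/2)*(11 + 4*l)/(3 + l))
(-906938 + o)/(n(-1949) + 2392327) = (-906938 + 603145/962377)/((-1949)^(3/2)*(-11 - 4*(-1949))/(3 - 1949) + 2392327) = -872815668481/(962377*(-1949*I*√1949*(-11 + 7796)/(-1946) + 2392327)) = -872815668481/(962377*(-1949*I*√1949*(-1/1946)*7785 + 2392327)) = -872815668481/(962377*(15172965*I*√1949/1946 + 2392327)) = -872815668481/(962377*(2392327 + 15172965*I*√1949/1946))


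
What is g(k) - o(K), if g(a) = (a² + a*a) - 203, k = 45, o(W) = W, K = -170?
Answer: 4017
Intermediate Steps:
g(a) = -203 + 2*a² (g(a) = (a² + a²) - 203 = 2*a² - 203 = -203 + 2*a²)
g(k) - o(K) = (-203 + 2*45²) - 1*(-170) = (-203 + 2*2025) + 170 = (-203 + 4050) + 170 = 3847 + 170 = 4017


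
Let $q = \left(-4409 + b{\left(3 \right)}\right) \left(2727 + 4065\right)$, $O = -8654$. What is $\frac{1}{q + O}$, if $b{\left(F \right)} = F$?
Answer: $- \frac{1}{29934206} \approx -3.3407 \cdot 10^{-8}$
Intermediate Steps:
$q = -29925552$ ($q = \left(-4409 + 3\right) \left(2727 + 4065\right) = \left(-4406\right) 6792 = -29925552$)
$\frac{1}{q + O} = \frac{1}{-29925552 - 8654} = \frac{1}{-29934206} = - \frac{1}{29934206}$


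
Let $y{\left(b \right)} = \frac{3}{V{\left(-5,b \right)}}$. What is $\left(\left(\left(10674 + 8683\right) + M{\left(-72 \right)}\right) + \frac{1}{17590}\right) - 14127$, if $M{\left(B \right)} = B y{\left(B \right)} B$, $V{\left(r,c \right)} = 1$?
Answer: $\frac{365555381}{17590} \approx 20782.0$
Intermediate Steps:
$y{\left(b \right)} = 3$ ($y{\left(b \right)} = \frac{3}{1} = 3 \cdot 1 = 3$)
$M{\left(B \right)} = 3 B^{2}$ ($M{\left(B \right)} = B 3 B = 3 B B = 3 B^{2}$)
$\left(\left(\left(10674 + 8683\right) + M{\left(-72 \right)}\right) + \frac{1}{17590}\right) - 14127 = \left(\left(\left(10674 + 8683\right) + 3 \left(-72\right)^{2}\right) + \frac{1}{17590}\right) - 14127 = \left(\left(19357 + 3 \cdot 5184\right) + \frac{1}{17590}\right) - 14127 = \left(\left(19357 + 15552\right) + \frac{1}{17590}\right) - 14127 = \left(34909 + \frac{1}{17590}\right) - 14127 = \frac{614049311}{17590} - 14127 = \frac{365555381}{17590}$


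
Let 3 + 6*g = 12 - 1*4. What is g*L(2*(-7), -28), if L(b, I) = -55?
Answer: -275/6 ≈ -45.833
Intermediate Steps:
g = 5/6 (g = -1/2 + (12 - 1*4)/6 = -1/2 + (12 - 4)/6 = -1/2 + (1/6)*8 = -1/2 + 4/3 = 5/6 ≈ 0.83333)
g*L(2*(-7), -28) = (5/6)*(-55) = -275/6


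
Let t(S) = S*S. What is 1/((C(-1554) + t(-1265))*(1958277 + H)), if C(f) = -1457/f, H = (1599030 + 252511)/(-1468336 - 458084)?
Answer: 2993656680/9381174369932987616493 ≈ 3.1911e-13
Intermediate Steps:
t(S) = S²
H = -1851541/1926420 (H = 1851541/(-1926420) = 1851541*(-1/1926420) = -1851541/1926420 ≈ -0.96113)
1/((C(-1554) + t(-1265))*(1958277 + H)) = 1/((-1457/(-1554) + (-1265)²)*(1958277 - 1851541/1926420)) = 1/((-1457*(-1/1554) + 1600225)*(3772462126799/1926420)) = 1/((1457/1554 + 1600225)*(3772462126799/1926420)) = 1/((2486751107/1554)*(3772462126799/1926420)) = 1/(9381174369932987616493/2993656680) = 2993656680/9381174369932987616493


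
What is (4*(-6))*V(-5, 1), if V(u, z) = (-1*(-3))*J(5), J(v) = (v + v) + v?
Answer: -1080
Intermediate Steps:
J(v) = 3*v (J(v) = 2*v + v = 3*v)
V(u, z) = 45 (V(u, z) = (-1*(-3))*(3*5) = 3*15 = 45)
(4*(-6))*V(-5, 1) = (4*(-6))*45 = -24*45 = -1080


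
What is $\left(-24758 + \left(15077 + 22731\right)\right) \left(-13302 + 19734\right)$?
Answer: $83937600$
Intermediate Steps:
$\left(-24758 + \left(15077 + 22731\right)\right) \left(-13302 + 19734\right) = \left(-24758 + 37808\right) 6432 = 13050 \cdot 6432 = 83937600$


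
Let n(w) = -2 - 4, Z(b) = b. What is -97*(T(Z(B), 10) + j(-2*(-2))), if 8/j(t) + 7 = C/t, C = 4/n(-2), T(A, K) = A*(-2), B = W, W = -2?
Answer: -12028/43 ≈ -279.72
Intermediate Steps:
B = -2
T(A, K) = -2*A
n(w) = -6
C = -2/3 (C = 4/(-6) = 4*(-1/6) = -2/3 ≈ -0.66667)
j(t) = 8/(-7 - 2/(3*t))
-97*(T(Z(B), 10) + j(-2*(-2))) = -97*(-2*(-2) - 24*(-2*(-2))/(2 + 21*(-2*(-2)))) = -97*(4 - 24*4/(2 + 21*4)) = -97*(4 - 24*4/(2 + 84)) = -97*(4 - 24*4/86) = -97*(4 - 24*4*1/86) = -97*(4 - 48/43) = -97*124/43 = -12028/43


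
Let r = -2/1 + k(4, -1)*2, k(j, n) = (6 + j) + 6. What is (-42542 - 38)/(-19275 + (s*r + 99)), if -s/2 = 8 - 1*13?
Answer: 10645/4719 ≈ 2.2558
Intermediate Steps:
k(j, n) = 12 + j
s = 10 (s = -2*(8 - 1*13) = -2*(8 - 13) = -2*(-5) = 10)
r = 30 (r = -2/1 + (12 + 4)*2 = -2*1 + 16*2 = -2 + 32 = 30)
(-42542 - 38)/(-19275 + (s*r + 99)) = (-42542 - 38)/(-19275 + (10*30 + 99)) = -42580/(-19275 + (300 + 99)) = -42580/(-19275 + 399) = -42580/(-18876) = -42580*(-1/18876) = 10645/4719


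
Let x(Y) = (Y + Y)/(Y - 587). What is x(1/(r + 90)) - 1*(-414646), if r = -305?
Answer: 26165406539/63103 ≈ 4.1465e+5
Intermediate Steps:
x(Y) = 2*Y/(-587 + Y) (x(Y) = (2*Y)/(-587 + Y) = 2*Y/(-587 + Y))
x(1/(r + 90)) - 1*(-414646) = 2/((-305 + 90)*(-587 + 1/(-305 + 90))) - 1*(-414646) = 2/(-215*(-587 + 1/(-215))) + 414646 = 2*(-1/215)/(-587 - 1/215) + 414646 = 2*(-1/215)/(-126206/215) + 414646 = 2*(-1/215)*(-215/126206) + 414646 = 1/63103 + 414646 = 26165406539/63103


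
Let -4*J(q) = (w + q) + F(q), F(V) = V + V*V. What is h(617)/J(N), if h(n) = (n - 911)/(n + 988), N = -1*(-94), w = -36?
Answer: 14/171735 ≈ 8.1521e-5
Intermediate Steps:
N = 94
F(V) = V + V**2
h(n) = (-911 + n)/(988 + n)
J(q) = 9 - q/4 - q*(1 + q)/4 (J(q) = -((-36 + q) + q*(1 + q))/4 = -(-36 + q + q*(1 + q))/4 = 9 - q/4 - q*(1 + q)/4)
h(617)/J(N) = ((-911 + 617)/(988 + 617))/(9 - 1/2*94 - 1/4*94**2) = (-294/1605)/(9 - 47 - 1/4*8836) = ((1/1605)*(-294))/(9 - 47 - 2209) = -98/535/(-2247) = -98/535*(-1/2247) = 14/171735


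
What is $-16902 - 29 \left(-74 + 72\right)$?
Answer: $-16844$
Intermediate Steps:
$-16902 - 29 \left(-74 + 72\right) = -16902 - 29 \left(-2\right) = -16902 - -58 = -16902 + 58 = -16844$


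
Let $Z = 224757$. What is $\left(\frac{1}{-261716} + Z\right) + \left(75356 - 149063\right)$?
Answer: $\frac{39532201799}{261716} \approx 1.5105 \cdot 10^{5}$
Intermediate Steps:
$\left(\frac{1}{-261716} + Z\right) + \left(75356 - 149063\right) = \left(\frac{1}{-261716} + 224757\right) + \left(75356 - 149063\right) = \left(- \frac{1}{261716} + 224757\right) + \left(75356 - 149063\right) = \frac{58822503011}{261716} - 73707 = \frac{39532201799}{261716}$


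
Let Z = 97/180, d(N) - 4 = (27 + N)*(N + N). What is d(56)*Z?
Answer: 15035/3 ≈ 5011.7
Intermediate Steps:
d(N) = 4 + 2*N*(27 + N) (d(N) = 4 + (27 + N)*(N + N) = 4 + (27 + N)*(2*N) = 4 + 2*N*(27 + N))
Z = 97/180 (Z = 97*(1/180) = 97/180 ≈ 0.53889)
d(56)*Z = (4 + 2*56**2 + 54*56)*(97/180) = (4 + 2*3136 + 3024)*(97/180) = (4 + 6272 + 3024)*(97/180) = 9300*(97/180) = 15035/3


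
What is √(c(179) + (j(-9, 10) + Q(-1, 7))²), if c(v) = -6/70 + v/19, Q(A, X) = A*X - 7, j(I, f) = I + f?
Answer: 3*√8762705/665 ≈ 13.354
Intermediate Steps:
Q(A, X) = -7 + A*X
c(v) = -3/35 + v/19 (c(v) = -6*1/70 + v*(1/19) = -3/35 + v/19)
√(c(179) + (j(-9, 10) + Q(-1, 7))²) = √((-3/35 + (1/19)*179) + ((-9 + 10) + (-7 - 1*7))²) = √((-3/35 + 179/19) + (1 + (-7 - 7))²) = √(6208/665 + (1 - 14)²) = √(6208/665 + (-13)²) = √(6208/665 + 169) = √(118593/665) = 3*√8762705/665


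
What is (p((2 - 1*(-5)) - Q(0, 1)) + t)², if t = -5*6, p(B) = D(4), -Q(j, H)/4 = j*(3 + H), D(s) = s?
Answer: 676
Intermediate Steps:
Q(j, H) = -4*j*(3 + H)
p(B) = 4
t = -30
(p((2 - 1*(-5)) - Q(0, 1)) + t)² = (4 - 30)² = (-26)² = 676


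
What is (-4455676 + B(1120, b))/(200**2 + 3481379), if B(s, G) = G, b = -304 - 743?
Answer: -4456723/3521379 ≈ -1.2656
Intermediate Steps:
b = -1047
(-4455676 + B(1120, b))/(200**2 + 3481379) = (-4455676 - 1047)/(200**2 + 3481379) = -4456723/(40000 + 3481379) = -4456723/3521379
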